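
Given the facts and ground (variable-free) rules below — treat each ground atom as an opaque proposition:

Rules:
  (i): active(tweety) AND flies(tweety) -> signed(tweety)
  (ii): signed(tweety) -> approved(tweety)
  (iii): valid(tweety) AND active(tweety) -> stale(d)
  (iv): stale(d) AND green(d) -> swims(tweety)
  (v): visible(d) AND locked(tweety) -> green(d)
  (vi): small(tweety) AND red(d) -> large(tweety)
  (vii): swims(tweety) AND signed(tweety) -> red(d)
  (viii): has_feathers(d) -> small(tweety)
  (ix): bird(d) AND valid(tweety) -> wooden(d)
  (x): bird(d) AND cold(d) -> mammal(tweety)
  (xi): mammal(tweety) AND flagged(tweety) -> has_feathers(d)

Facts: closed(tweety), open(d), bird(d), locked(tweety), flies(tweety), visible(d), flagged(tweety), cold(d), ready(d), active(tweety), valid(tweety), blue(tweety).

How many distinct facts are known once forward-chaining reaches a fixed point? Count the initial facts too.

23

Round 1 — (i), (iii), (v), (ix), (x), derive signed(tweety), stale(d), green(d), wooden(d), mammal(tweety).
Round 2 — (ii), (iv), (xi), derive approved(tweety), swims(tweety), has_feathers(d).
Round 3 — (vii), (viii), derive red(d), small(tweety).
Round 4 — (vi), derive large(tweety).
Closure: {active(tweety), approved(tweety), bird(d), blue(tweety), closed(tweety), cold(d), flagged(tweety), flies(tweety), green(d), has_feathers(d), large(tweety), locked(tweety), mammal(tweety), open(d), ready(d), red(d), signed(tweety), small(tweety), stale(d), swims(tweety), valid(tweety), visible(d), wooden(d)} — 23 facts.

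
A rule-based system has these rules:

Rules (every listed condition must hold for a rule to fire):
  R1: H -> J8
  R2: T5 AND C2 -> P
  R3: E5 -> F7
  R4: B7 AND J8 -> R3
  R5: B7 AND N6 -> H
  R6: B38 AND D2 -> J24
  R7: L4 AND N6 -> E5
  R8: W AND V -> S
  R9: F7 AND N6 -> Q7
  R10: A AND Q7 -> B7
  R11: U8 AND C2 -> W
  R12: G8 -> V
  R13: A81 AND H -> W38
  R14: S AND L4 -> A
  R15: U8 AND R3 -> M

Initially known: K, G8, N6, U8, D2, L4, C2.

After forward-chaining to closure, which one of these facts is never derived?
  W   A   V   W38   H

W38

Round 1: R7 [L4 AND N6 -> E5]; R11 [U8 AND C2 -> W]; R12 [G8 -> V]. New: E5, W, V.
Round 2: R3 [E5 -> F7]; R8 [W AND V -> S]. New: F7, S.
Round 3: R9 [F7 AND N6 -> Q7]; R14 [S AND L4 -> A]. New: Q7, A.
Round 4: R10 [A AND Q7 -> B7]. New: B7.
Round 5: R5 [B7 AND N6 -> H]. New: H.
Round 6: R1 [H -> J8]. New: J8.
Round 7: R4 [B7 AND J8 -> R3]. New: R3.
Round 8: R15 [U8 AND R3 -> M]. New: M.
Derived: H (round 5), W (round 1), V (round 1), A (round 3). W38 never appears in any round.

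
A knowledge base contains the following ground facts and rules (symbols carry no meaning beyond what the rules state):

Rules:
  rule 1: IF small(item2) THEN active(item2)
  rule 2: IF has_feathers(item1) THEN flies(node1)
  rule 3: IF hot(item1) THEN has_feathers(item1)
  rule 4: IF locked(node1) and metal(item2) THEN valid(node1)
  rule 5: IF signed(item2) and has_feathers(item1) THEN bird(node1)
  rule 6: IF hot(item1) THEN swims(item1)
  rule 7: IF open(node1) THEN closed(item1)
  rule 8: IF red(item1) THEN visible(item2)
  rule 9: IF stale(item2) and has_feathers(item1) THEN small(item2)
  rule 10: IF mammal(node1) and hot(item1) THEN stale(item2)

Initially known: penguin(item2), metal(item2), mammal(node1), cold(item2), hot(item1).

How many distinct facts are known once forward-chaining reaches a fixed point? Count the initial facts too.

Round 1: rule 3 [IF hot(item1) THEN has_feathers(item1)]; rule 6 [IF hot(item1) THEN swims(item1)]; rule 10 [IF mammal(node1) and hot(item1) THEN stale(item2)]. Adds has_feathers(item1), swims(item1), stale(item2).
Round 2: rule 2 [IF has_feathers(item1) THEN flies(node1)]; rule 9 [IF stale(item2) and has_feathers(item1) THEN small(item2)]. Adds flies(node1), small(item2).
Round 3: rule 1 [IF small(item2) THEN active(item2)]. Adds active(item2).
Closure: {active(item2), cold(item2), flies(node1), has_feathers(item1), hot(item1), mammal(node1), metal(item2), penguin(item2), small(item2), stale(item2), swims(item1)} — 11 facts.

11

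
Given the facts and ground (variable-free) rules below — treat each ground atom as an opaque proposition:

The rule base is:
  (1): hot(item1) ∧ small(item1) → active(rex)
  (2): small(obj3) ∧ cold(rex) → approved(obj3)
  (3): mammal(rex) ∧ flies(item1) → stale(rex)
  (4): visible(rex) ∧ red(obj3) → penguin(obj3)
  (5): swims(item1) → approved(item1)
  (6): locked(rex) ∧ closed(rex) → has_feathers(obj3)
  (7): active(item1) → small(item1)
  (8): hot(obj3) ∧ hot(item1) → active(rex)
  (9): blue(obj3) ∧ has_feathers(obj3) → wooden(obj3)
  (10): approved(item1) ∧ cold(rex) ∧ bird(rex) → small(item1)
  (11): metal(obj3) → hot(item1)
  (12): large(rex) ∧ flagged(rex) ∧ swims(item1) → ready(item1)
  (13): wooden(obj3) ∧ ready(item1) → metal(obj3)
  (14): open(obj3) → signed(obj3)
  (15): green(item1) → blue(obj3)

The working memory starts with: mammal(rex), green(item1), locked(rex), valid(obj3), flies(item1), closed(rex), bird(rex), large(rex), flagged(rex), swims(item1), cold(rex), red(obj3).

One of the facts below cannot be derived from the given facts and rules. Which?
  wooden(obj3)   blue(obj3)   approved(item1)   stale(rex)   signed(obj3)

Round 1 — (3), (5), (6), (12), (15), derive stale(rex), approved(item1), has_feathers(obj3), ready(item1), blue(obj3).
Round 2 — (9), (10), derive wooden(obj3), small(item1).
Round 3 — (13), derive metal(obj3).
Round 4 — (11), derive hot(item1).
Round 5 — (1), derive active(rex).
Derived: approved(item1) (round 1), wooden(obj3) (round 2), stale(rex) (round 1), blue(obj3) (round 1). signed(obj3) never appears in any round.

signed(obj3)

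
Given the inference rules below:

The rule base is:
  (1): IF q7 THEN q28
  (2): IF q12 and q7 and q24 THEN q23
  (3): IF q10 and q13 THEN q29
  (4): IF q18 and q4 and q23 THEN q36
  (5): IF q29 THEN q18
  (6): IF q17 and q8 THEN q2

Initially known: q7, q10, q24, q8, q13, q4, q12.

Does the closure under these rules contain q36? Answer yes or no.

yes

Round 1: (1) [IF q7 THEN q28]; (2) [IF q12 and q7 and q24 THEN q23]; (3) [IF q10 and q13 THEN q29]. Adds q28, q23, q29.
Round 2: (5) [IF q29 THEN q18]. Adds q18.
Round 3: (4) [IF q18 and q4 and q23 THEN q36]. Adds q36.
q36 appears in round 3, so it is derivable.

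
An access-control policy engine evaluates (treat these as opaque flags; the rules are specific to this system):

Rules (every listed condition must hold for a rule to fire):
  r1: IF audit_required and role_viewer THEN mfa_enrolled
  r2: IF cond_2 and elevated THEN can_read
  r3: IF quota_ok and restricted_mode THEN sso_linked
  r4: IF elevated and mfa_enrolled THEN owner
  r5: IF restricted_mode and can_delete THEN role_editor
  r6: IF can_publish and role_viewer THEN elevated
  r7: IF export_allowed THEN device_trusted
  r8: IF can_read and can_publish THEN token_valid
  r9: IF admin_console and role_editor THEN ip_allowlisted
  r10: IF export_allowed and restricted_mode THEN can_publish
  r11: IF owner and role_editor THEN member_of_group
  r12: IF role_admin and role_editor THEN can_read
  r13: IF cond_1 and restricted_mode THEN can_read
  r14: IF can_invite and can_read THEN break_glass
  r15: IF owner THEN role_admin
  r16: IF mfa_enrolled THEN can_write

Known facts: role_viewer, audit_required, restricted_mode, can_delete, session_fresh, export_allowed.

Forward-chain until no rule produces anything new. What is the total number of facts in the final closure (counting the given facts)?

17

[1] r1 [IF audit_required and role_viewer THEN mfa_enrolled]; r5 [IF restricted_mode and can_delete THEN role_editor]; r7 [IF export_allowed THEN device_trusted]; r10 [IF export_allowed and restricted_mode THEN can_publish]. ⇒ new: mfa_enrolled, role_editor, device_trusted, can_publish.
[2] r6 [IF can_publish and role_viewer THEN elevated]; r16 [IF mfa_enrolled THEN can_write]. ⇒ new: elevated, can_write.
[3] r4 [IF elevated and mfa_enrolled THEN owner]. ⇒ new: owner.
[4] r11 [IF owner and role_editor THEN member_of_group]; r15 [IF owner THEN role_admin]. ⇒ new: member_of_group, role_admin.
[5] r12 [IF role_admin and role_editor THEN can_read]. ⇒ new: can_read.
[6] r8 [IF can_read and can_publish THEN token_valid]. ⇒ new: token_valid.
Closure: {audit_required, can_delete, can_publish, can_read, can_write, device_trusted, elevated, export_allowed, member_of_group, mfa_enrolled, owner, restricted_mode, role_admin, role_editor, role_viewer, session_fresh, token_valid} — 17 facts.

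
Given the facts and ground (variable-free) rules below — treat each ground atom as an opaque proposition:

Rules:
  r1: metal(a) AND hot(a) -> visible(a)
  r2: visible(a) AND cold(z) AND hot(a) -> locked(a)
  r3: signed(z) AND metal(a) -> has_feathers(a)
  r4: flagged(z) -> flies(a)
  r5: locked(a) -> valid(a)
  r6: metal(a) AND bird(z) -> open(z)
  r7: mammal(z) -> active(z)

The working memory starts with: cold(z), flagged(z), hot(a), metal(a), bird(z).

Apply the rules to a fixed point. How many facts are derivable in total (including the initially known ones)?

10

Round 1: r1 [metal(a) AND hot(a) -> visible(a)]; r4 [flagged(z) -> flies(a)]; r6 [metal(a) AND bird(z) -> open(z)]. Adds visible(a), flies(a), open(z).
Round 2: r2 [visible(a) AND cold(z) AND hot(a) -> locked(a)]. Adds locked(a).
Round 3: r5 [locked(a) -> valid(a)]. Adds valid(a).
Closure: {bird(z), cold(z), flagged(z), flies(a), hot(a), locked(a), metal(a), open(z), valid(a), visible(a)} — 10 facts.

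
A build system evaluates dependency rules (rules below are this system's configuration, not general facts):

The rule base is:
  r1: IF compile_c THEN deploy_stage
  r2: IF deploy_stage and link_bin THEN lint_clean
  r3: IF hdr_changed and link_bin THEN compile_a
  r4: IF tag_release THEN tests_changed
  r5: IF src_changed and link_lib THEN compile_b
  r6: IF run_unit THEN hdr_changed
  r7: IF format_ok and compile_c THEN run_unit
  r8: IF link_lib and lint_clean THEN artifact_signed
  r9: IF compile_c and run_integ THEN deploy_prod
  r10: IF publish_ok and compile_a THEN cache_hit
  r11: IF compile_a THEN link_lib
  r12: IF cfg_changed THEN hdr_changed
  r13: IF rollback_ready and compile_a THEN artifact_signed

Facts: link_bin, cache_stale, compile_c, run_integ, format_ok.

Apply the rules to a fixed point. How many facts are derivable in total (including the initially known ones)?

13

[1] r1 [IF compile_c THEN deploy_stage]; r7 [IF format_ok and compile_c THEN run_unit]; r9 [IF compile_c and run_integ THEN deploy_prod]. ⇒ new: deploy_stage, run_unit, deploy_prod.
[2] r2 [IF deploy_stage and link_bin THEN lint_clean]; r6 [IF run_unit THEN hdr_changed]. ⇒ new: lint_clean, hdr_changed.
[3] r3 [IF hdr_changed and link_bin THEN compile_a]. ⇒ new: compile_a.
[4] r11 [IF compile_a THEN link_lib]. ⇒ new: link_lib.
[5] r8 [IF link_lib and lint_clean THEN artifact_signed]. ⇒ new: artifact_signed.
Closure: {artifact_signed, cache_stale, compile_a, compile_c, deploy_prod, deploy_stage, format_ok, hdr_changed, link_bin, link_lib, lint_clean, run_integ, run_unit} — 13 facts.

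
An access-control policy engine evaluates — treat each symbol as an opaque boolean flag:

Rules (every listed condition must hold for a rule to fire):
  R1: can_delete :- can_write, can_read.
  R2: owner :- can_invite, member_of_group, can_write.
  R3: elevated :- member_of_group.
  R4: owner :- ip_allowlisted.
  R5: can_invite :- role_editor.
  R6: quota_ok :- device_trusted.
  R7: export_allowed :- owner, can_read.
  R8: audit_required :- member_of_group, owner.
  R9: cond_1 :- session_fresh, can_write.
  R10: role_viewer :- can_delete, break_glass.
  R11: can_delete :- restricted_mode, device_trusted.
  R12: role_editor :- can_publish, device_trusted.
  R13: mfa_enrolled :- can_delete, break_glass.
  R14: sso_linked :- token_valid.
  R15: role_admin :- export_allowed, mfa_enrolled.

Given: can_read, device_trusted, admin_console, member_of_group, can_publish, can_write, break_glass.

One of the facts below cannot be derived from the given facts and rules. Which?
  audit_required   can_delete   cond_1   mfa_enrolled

cond_1

Round 1 fires R1, R3, R6, R12, giving can_delete, elevated, quota_ok, role_editor.
Round 2 fires R5, R10, R13, giving can_invite, role_viewer, mfa_enrolled.
Round 3 fires R2, giving owner.
Round 4 fires R7, R8, giving export_allowed, audit_required.
Round 5 fires R15, giving role_admin.
Derived: audit_required (round 4), mfa_enrolled (round 2), can_delete (round 1). cond_1 never appears in any round.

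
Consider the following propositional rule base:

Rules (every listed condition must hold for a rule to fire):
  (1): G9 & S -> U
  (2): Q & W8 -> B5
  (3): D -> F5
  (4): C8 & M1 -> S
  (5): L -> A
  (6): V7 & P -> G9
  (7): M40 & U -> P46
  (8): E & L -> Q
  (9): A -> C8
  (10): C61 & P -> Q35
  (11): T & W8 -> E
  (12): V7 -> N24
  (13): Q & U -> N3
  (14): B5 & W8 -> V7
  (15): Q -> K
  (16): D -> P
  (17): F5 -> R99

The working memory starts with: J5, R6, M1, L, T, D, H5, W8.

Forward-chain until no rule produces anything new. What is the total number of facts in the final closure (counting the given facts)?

23

[1] (3) [D -> F5]; (5) [L -> A]; (11) [T & W8 -> E]; (16) [D -> P]. ⇒ new: F5, A, E, P.
[2] (8) [E & L -> Q]; (9) [A -> C8]; (17) [F5 -> R99]. ⇒ new: Q, C8, R99.
[3] (2) [Q & W8 -> B5]; (4) [C8 & M1 -> S]; (15) [Q -> K]. ⇒ new: B5, S, K.
[4] (14) [B5 & W8 -> V7]. ⇒ new: V7.
[5] (6) [V7 & P -> G9]; (12) [V7 -> N24]. ⇒ new: G9, N24.
[6] (1) [G9 & S -> U]. ⇒ new: U.
[7] (13) [Q & U -> N3]. ⇒ new: N3.
Closure: {A, B5, C8, D, E, F5, G9, H5, J5, K, L, M1, N24, N3, P, Q, R6, R99, S, T, U, V7, W8} — 23 facts.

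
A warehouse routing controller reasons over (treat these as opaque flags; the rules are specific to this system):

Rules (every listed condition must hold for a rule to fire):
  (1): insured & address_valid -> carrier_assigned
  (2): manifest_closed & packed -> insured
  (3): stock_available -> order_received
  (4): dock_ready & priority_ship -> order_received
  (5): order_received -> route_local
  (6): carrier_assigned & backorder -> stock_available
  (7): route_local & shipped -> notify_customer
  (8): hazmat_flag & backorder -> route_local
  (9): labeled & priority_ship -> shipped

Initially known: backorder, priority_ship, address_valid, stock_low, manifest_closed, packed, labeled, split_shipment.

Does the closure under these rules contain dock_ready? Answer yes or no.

[1] (2) [manifest_closed & packed -> insured]; (9) [labeled & priority_ship -> shipped]. ⇒ new: insured, shipped.
[2] (1) [insured & address_valid -> carrier_assigned]. ⇒ new: carrier_assigned.
[3] (6) [carrier_assigned & backorder -> stock_available]. ⇒ new: stock_available.
[4] (3) [stock_available -> order_received]. ⇒ new: order_received.
[5] (5) [order_received -> route_local]. ⇒ new: route_local.
[6] (7) [route_local & shipped -> notify_customer]. ⇒ new: notify_customer.
Fixed point reached. No rule has dock_ready as a consequent, and it is not given.

no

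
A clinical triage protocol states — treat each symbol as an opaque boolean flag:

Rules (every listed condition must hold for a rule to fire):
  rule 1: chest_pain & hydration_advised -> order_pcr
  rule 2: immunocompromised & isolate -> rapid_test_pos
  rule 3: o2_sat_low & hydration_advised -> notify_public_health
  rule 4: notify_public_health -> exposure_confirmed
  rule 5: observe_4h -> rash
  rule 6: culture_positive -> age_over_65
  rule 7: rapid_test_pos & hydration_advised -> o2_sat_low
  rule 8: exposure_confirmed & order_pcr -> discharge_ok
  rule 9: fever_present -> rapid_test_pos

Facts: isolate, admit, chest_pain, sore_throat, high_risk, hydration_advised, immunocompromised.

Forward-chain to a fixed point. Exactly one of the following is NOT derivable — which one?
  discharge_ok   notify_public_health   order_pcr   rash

Round 1: rule 1 [chest_pain & hydration_advised -> order_pcr]; rule 2 [immunocompromised & isolate -> rapid_test_pos]. Adds order_pcr, rapid_test_pos.
Round 2: rule 7 [rapid_test_pos & hydration_advised -> o2_sat_low]. Adds o2_sat_low.
Round 3: rule 3 [o2_sat_low & hydration_advised -> notify_public_health]. Adds notify_public_health.
Round 4: rule 4 [notify_public_health -> exposure_confirmed]. Adds exposure_confirmed.
Round 5: rule 8 [exposure_confirmed & order_pcr -> discharge_ok]. Adds discharge_ok.
Derived: order_pcr (round 1), discharge_ok (round 5), notify_public_health (round 3). rash never appears in any round.

rash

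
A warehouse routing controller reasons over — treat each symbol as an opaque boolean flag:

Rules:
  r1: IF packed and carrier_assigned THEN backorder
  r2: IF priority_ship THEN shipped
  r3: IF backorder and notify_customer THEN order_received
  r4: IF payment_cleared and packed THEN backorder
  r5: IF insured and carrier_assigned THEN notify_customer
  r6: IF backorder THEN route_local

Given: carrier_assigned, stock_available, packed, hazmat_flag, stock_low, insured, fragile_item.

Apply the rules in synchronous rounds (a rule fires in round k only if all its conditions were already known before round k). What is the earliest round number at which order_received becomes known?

Round 1 fires r1, r5, giving backorder, notify_customer.
Round 2 fires r3, r6, giving order_received, route_local.
order_received first appears in round 2.

2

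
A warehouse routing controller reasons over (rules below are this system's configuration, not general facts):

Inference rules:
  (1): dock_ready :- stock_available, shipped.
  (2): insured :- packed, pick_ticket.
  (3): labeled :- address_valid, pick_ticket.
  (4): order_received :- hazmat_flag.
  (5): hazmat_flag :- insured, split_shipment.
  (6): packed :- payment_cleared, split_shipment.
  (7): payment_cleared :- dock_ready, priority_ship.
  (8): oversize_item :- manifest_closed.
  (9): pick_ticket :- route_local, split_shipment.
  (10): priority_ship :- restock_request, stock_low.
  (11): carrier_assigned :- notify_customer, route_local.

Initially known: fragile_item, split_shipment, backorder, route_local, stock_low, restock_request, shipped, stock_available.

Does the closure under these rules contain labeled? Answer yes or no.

no

Round 1: (1) [dock_ready :- stock_available, shipped.]; (9) [pick_ticket :- route_local, split_shipment.]; (10) [priority_ship :- restock_request, stock_low.]. New: dock_ready, pick_ticket, priority_ship.
Round 2: (7) [payment_cleared :- dock_ready, priority_ship.]. New: payment_cleared.
Round 3: (6) [packed :- payment_cleared, split_shipment.]. New: packed.
Round 4: (2) [insured :- packed, pick_ticket.]. New: insured.
Round 5: (5) [hazmat_flag :- insured, split_shipment.]. New: hazmat_flag.
Round 6: (4) [order_received :- hazmat_flag.]. New: order_received.
Fixed point reached. labeled is concluded only by (3); (3) needs address_valid (never derived).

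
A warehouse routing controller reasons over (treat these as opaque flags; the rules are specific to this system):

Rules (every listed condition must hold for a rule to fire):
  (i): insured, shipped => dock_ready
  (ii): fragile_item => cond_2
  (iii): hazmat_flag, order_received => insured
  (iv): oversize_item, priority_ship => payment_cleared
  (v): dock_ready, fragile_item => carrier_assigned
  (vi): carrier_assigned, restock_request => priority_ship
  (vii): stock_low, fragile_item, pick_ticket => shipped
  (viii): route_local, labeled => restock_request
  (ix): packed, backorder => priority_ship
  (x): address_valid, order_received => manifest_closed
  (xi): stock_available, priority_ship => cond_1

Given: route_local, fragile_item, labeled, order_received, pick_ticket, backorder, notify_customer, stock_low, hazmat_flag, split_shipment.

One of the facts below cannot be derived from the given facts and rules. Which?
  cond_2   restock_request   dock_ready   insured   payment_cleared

[1] (ii) [fragile_item => cond_2]; (iii) [hazmat_flag, order_received => insured]; (vii) [stock_low, fragile_item, pick_ticket => shipped]; (viii) [route_local, labeled => restock_request]. ⇒ new: cond_2, insured, shipped, restock_request.
[2] (i) [insured, shipped => dock_ready]. ⇒ new: dock_ready.
[3] (v) [dock_ready, fragile_item => carrier_assigned]. ⇒ new: carrier_assigned.
[4] (vi) [carrier_assigned, restock_request => priority_ship]. ⇒ new: priority_ship.
Derived: restock_request (round 1), insured (round 1), cond_2 (round 1), dock_ready (round 2). payment_cleared never appears in any round.

payment_cleared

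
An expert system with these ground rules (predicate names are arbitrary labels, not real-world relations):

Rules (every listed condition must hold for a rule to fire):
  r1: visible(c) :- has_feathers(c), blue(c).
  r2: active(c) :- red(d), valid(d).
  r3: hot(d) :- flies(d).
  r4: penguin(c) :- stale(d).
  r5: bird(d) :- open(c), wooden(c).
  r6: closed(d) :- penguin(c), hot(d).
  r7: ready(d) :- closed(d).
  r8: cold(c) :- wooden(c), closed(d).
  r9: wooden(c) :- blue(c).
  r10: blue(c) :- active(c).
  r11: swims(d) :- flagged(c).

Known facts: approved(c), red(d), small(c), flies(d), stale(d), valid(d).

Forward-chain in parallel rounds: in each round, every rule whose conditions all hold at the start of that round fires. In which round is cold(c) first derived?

Round 1 — r2, r3, r4, derive active(c), hot(d), penguin(c).
Round 2 — r6, r10, derive closed(d), blue(c).
Round 3 — r7, r9, derive ready(d), wooden(c).
Round 4 — r8, derive cold(c).
cold(c) first appears in round 4.

4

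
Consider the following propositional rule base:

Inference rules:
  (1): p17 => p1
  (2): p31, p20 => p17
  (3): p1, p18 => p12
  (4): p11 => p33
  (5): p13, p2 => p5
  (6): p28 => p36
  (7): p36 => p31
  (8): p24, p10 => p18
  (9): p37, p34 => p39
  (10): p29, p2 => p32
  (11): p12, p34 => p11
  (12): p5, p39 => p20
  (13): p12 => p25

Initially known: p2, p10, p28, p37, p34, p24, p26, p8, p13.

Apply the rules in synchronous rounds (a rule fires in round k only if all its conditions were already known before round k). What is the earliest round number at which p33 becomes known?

Round 1: (5) [p13, p2 => p5]; (6) [p28 => p36]; (8) [p24, p10 => p18]; (9) [p37, p34 => p39]. New: p5, p36, p18, p39.
Round 2: (7) [p36 => p31]; (12) [p5, p39 => p20]. New: p31, p20.
Round 3: (2) [p31, p20 => p17]. New: p17.
Round 4: (1) [p17 => p1]. New: p1.
Round 5: (3) [p1, p18 => p12]. New: p12.
Round 6: (11) [p12, p34 => p11]; (13) [p12 => p25]. New: p11, p25.
Round 7: (4) [p11 => p33]. New: p33.
p33 first appears in round 7.

7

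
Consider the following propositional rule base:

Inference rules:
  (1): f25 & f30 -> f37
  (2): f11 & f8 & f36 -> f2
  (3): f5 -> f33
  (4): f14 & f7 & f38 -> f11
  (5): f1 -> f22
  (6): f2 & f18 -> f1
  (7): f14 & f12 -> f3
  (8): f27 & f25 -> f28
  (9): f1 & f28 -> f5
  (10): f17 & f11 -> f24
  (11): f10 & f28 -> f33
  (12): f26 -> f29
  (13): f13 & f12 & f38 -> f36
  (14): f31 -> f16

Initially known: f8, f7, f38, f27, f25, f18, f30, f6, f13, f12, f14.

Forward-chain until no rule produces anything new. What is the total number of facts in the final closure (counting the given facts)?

21

Round 1 — (1), (4), (7), (8), (13), derive f37, f11, f3, f28, f36.
Round 2 — (2), derive f2.
Round 3 — (6), derive f1.
Round 4 — (5), (9), derive f22, f5.
Round 5 — (3), derive f33.
Closure: {f1, f11, f12, f13, f14, f18, f2, f22, f25, f27, f28, f3, f30, f33, f36, f37, f38, f5, f6, f7, f8} — 21 facts.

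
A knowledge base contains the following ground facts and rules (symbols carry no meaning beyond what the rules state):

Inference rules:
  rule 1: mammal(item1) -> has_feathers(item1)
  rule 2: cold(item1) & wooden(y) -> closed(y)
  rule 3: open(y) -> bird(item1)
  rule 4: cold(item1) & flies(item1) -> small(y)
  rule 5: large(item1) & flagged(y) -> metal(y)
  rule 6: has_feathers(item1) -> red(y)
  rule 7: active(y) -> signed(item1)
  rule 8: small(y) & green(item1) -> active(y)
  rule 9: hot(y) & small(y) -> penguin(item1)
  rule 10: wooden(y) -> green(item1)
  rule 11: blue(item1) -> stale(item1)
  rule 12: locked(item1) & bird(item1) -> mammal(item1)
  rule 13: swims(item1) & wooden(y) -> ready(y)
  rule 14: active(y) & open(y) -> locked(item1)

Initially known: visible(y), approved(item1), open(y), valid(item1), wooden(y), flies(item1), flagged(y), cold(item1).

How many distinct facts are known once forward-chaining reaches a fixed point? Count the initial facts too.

Round 1: rule 2 [cold(item1) & wooden(y) -> closed(y)]; rule 3 [open(y) -> bird(item1)]; rule 4 [cold(item1) & flies(item1) -> small(y)]; rule 10 [wooden(y) -> green(item1)]. Adds closed(y), bird(item1), small(y), green(item1).
Round 2: rule 8 [small(y) & green(item1) -> active(y)]. Adds active(y).
Round 3: rule 7 [active(y) -> signed(item1)]; rule 14 [active(y) & open(y) -> locked(item1)]. Adds signed(item1), locked(item1).
Round 4: rule 12 [locked(item1) & bird(item1) -> mammal(item1)]. Adds mammal(item1).
Round 5: rule 1 [mammal(item1) -> has_feathers(item1)]. Adds has_feathers(item1).
Round 6: rule 6 [has_feathers(item1) -> red(y)]. Adds red(y).
Closure: {active(y), approved(item1), bird(item1), closed(y), cold(item1), flagged(y), flies(item1), green(item1), has_feathers(item1), locked(item1), mammal(item1), open(y), red(y), signed(item1), small(y), valid(item1), visible(y), wooden(y)} — 18 facts.

18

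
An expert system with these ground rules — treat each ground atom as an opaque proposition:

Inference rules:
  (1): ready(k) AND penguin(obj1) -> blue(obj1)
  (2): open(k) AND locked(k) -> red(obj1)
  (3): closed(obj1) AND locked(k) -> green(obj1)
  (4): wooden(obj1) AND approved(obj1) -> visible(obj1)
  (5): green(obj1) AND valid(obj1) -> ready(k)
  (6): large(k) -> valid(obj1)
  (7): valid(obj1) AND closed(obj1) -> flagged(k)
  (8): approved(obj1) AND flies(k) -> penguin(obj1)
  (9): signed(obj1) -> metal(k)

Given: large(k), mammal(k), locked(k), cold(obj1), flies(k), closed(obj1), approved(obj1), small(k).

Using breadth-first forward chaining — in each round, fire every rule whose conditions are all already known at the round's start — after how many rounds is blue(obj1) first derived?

3

Round 1: (3) [closed(obj1) AND locked(k) -> green(obj1)]; (6) [large(k) -> valid(obj1)]; (8) [approved(obj1) AND flies(k) -> penguin(obj1)]. New: green(obj1), valid(obj1), penguin(obj1).
Round 2: (5) [green(obj1) AND valid(obj1) -> ready(k)]; (7) [valid(obj1) AND closed(obj1) -> flagged(k)]. New: ready(k), flagged(k).
Round 3: (1) [ready(k) AND penguin(obj1) -> blue(obj1)]. New: blue(obj1).
blue(obj1) first appears in round 3.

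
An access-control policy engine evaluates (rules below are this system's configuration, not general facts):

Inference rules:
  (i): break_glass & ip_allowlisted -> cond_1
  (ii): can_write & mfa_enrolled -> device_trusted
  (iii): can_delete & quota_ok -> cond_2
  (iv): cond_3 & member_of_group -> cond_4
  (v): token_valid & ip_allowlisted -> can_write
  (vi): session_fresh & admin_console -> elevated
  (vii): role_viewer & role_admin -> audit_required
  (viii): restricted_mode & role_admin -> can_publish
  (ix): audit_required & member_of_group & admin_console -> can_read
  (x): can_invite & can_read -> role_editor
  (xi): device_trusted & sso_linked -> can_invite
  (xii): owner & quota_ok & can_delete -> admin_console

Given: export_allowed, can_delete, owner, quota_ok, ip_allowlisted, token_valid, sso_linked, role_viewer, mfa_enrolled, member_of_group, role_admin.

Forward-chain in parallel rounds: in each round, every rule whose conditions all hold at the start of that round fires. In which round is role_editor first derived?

4

Round 1: (iii) [can_delete & quota_ok -> cond_2]; (v) [token_valid & ip_allowlisted -> can_write]; (vii) [role_viewer & role_admin -> audit_required]; (xii) [owner & quota_ok & can_delete -> admin_console]. Adds cond_2, can_write, audit_required, admin_console.
Round 2: (ii) [can_write & mfa_enrolled -> device_trusted]; (ix) [audit_required & member_of_group & admin_console -> can_read]. Adds device_trusted, can_read.
Round 3: (xi) [device_trusted & sso_linked -> can_invite]. Adds can_invite.
Round 4: (x) [can_invite & can_read -> role_editor]. Adds role_editor.
role_editor first appears in round 4.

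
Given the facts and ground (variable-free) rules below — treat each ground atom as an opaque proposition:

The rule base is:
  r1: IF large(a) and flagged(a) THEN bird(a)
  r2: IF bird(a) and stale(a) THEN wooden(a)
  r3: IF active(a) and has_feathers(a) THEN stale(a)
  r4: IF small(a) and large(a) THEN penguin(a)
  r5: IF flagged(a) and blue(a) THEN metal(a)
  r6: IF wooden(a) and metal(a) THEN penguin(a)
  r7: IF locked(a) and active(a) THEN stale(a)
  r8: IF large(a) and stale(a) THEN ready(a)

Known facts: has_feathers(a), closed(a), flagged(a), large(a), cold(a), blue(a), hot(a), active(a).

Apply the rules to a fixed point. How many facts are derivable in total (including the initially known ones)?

14

[1] r1 [IF large(a) and flagged(a) THEN bird(a)]; r3 [IF active(a) and has_feathers(a) THEN stale(a)]; r5 [IF flagged(a) and blue(a) THEN metal(a)]. ⇒ new: bird(a), stale(a), metal(a).
[2] r2 [IF bird(a) and stale(a) THEN wooden(a)]; r8 [IF large(a) and stale(a) THEN ready(a)]. ⇒ new: wooden(a), ready(a).
[3] r6 [IF wooden(a) and metal(a) THEN penguin(a)]. ⇒ new: penguin(a).
Closure: {active(a), bird(a), blue(a), closed(a), cold(a), flagged(a), has_feathers(a), hot(a), large(a), metal(a), penguin(a), ready(a), stale(a), wooden(a)} — 14 facts.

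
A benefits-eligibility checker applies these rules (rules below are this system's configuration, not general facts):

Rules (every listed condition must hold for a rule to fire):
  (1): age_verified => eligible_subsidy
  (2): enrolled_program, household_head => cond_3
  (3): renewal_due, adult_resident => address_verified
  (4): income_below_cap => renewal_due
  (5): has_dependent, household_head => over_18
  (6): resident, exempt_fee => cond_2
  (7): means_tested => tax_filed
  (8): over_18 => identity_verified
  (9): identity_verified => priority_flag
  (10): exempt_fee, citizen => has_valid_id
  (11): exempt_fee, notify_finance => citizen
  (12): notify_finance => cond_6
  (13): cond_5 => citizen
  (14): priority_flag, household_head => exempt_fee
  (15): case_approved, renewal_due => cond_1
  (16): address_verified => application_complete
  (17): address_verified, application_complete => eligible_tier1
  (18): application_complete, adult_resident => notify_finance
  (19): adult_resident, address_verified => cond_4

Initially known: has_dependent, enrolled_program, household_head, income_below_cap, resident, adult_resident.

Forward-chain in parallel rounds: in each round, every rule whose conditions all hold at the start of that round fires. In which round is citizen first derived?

5

Round 1 — (2), (4), (5), derive cond_3, renewal_due, over_18.
Round 2 — (3), (8), derive address_verified, identity_verified.
Round 3 — (9), (16), (19), derive priority_flag, application_complete, cond_4.
Round 4 — (14), (17), (18), derive exempt_fee, eligible_tier1, notify_finance.
Round 5 — (6), (11), (12), derive cond_2, citizen, cond_6.
citizen first appears in round 5.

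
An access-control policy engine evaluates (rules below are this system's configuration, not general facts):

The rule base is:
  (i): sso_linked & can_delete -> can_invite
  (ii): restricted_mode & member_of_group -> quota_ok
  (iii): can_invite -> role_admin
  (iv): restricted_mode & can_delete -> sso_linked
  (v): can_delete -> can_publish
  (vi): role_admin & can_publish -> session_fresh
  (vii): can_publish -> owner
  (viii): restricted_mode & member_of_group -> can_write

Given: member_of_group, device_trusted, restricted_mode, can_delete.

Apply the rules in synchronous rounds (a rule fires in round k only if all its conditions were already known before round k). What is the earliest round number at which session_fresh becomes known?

4

[1] (ii) [restricted_mode & member_of_group -> quota_ok]; (iv) [restricted_mode & can_delete -> sso_linked]; (v) [can_delete -> can_publish]; (viii) [restricted_mode & member_of_group -> can_write]. ⇒ new: quota_ok, sso_linked, can_publish, can_write.
[2] (i) [sso_linked & can_delete -> can_invite]; (vii) [can_publish -> owner]. ⇒ new: can_invite, owner.
[3] (iii) [can_invite -> role_admin]. ⇒ new: role_admin.
[4] (vi) [role_admin & can_publish -> session_fresh]. ⇒ new: session_fresh.
session_fresh first appears in round 4.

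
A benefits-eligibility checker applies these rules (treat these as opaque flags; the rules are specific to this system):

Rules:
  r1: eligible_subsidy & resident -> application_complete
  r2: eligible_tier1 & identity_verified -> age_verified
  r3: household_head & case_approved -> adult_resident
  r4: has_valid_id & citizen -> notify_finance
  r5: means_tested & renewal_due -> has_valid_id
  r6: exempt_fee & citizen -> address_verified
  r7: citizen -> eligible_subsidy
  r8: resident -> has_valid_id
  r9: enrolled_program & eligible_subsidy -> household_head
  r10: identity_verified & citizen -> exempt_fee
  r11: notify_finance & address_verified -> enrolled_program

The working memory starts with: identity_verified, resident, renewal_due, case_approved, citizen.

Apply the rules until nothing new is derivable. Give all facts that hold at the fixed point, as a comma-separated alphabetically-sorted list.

[1] r7 [citizen -> eligible_subsidy]; r8 [resident -> has_valid_id]; r10 [identity_verified & citizen -> exempt_fee]. ⇒ new: eligible_subsidy, has_valid_id, exempt_fee.
[2] r1 [eligible_subsidy & resident -> application_complete]; r4 [has_valid_id & citizen -> notify_finance]; r6 [exempt_fee & citizen -> address_verified]. ⇒ new: application_complete, notify_finance, address_verified.
[3] r11 [notify_finance & address_verified -> enrolled_program]. ⇒ new: enrolled_program.
[4] r9 [enrolled_program & eligible_subsidy -> household_head]. ⇒ new: household_head.
[5] r3 [household_head & case_approved -> adult_resident]. ⇒ new: adult_resident.

address_verified, adult_resident, application_complete, case_approved, citizen, eligible_subsidy, enrolled_program, exempt_fee, has_valid_id, household_head, identity_verified, notify_finance, renewal_due, resident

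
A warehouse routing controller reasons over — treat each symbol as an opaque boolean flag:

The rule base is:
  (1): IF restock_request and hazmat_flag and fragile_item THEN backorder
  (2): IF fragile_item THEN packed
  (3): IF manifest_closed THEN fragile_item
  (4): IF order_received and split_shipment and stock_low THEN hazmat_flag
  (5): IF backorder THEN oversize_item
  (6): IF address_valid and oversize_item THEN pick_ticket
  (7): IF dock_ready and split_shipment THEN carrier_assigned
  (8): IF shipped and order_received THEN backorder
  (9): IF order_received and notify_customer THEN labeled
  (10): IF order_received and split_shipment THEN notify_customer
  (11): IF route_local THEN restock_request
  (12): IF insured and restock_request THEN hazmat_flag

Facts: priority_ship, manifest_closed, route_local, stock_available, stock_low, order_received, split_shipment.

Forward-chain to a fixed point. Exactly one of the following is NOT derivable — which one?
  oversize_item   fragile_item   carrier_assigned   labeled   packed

carrier_assigned

Round 1 fires (3), (4), (10), (11), giving fragile_item, hazmat_flag, notify_customer, restock_request.
Round 2 fires (1), (2), (9), giving backorder, packed, labeled.
Round 3 fires (5), giving oversize_item.
Derived: labeled (round 2), packed (round 2), oversize_item (round 3), fragile_item (round 1). carrier_assigned never appears in any round.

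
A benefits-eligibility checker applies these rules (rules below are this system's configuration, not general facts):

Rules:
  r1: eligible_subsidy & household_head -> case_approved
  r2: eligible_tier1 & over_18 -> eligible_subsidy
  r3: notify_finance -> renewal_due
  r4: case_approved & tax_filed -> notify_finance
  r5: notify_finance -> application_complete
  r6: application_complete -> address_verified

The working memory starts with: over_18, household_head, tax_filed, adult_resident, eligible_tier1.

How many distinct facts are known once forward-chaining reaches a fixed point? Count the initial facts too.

Round 1: r2 [eligible_tier1 & over_18 -> eligible_subsidy]. Adds eligible_subsidy.
Round 2: r1 [eligible_subsidy & household_head -> case_approved]. Adds case_approved.
Round 3: r4 [case_approved & tax_filed -> notify_finance]. Adds notify_finance.
Round 4: r3 [notify_finance -> renewal_due]; r5 [notify_finance -> application_complete]. Adds renewal_due, application_complete.
Round 5: r6 [application_complete -> address_verified]. Adds address_verified.
Closure: {address_verified, adult_resident, application_complete, case_approved, eligible_subsidy, eligible_tier1, household_head, notify_finance, over_18, renewal_due, tax_filed} — 11 facts.

11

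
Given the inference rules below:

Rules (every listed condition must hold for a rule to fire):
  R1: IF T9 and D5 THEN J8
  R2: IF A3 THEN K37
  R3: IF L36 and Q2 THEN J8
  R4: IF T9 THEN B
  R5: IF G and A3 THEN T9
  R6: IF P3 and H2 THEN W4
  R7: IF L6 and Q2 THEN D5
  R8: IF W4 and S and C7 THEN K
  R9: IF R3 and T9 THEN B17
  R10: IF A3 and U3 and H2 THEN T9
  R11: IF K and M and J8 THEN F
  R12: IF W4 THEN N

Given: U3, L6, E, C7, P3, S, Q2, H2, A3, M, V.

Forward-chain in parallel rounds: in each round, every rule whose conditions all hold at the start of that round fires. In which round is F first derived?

3

Round 1: R2 [IF A3 THEN K37]; R6 [IF P3 and H2 THEN W4]; R7 [IF L6 and Q2 THEN D5]; R10 [IF A3 and U3 and H2 THEN T9]. New: K37, W4, D5, T9.
Round 2: R1 [IF T9 and D5 THEN J8]; R4 [IF T9 THEN B]; R8 [IF W4 and S and C7 THEN K]; R12 [IF W4 THEN N]. New: J8, B, K, N.
Round 3: R11 [IF K and M and J8 THEN F]. New: F.
F first appears in round 3.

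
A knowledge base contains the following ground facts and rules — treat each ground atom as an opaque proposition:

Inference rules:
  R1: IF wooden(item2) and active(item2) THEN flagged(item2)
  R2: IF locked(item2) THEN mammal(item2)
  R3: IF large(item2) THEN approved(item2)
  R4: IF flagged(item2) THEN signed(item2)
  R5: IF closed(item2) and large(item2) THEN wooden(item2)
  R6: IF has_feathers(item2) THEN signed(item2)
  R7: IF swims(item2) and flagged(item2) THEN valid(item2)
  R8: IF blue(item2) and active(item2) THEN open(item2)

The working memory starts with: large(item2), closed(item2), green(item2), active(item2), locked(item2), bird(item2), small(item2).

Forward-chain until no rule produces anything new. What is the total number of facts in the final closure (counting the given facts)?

12

Round 1: R2 [IF locked(item2) THEN mammal(item2)]; R3 [IF large(item2) THEN approved(item2)]; R5 [IF closed(item2) and large(item2) THEN wooden(item2)]. Adds mammal(item2), approved(item2), wooden(item2).
Round 2: R1 [IF wooden(item2) and active(item2) THEN flagged(item2)]. Adds flagged(item2).
Round 3: R4 [IF flagged(item2) THEN signed(item2)]. Adds signed(item2).
Closure: {active(item2), approved(item2), bird(item2), closed(item2), flagged(item2), green(item2), large(item2), locked(item2), mammal(item2), signed(item2), small(item2), wooden(item2)} — 12 facts.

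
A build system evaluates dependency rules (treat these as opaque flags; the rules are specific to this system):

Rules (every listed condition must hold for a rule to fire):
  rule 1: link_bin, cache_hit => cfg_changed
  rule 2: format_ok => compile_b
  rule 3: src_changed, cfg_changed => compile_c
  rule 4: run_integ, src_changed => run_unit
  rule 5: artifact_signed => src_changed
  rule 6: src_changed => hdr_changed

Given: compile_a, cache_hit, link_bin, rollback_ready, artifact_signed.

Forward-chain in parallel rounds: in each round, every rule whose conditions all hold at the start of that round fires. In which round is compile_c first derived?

Round 1: rule 1 [link_bin, cache_hit => cfg_changed]; rule 5 [artifact_signed => src_changed]. Adds cfg_changed, src_changed.
Round 2: rule 3 [src_changed, cfg_changed => compile_c]; rule 6 [src_changed => hdr_changed]. Adds compile_c, hdr_changed.
compile_c first appears in round 2.

2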